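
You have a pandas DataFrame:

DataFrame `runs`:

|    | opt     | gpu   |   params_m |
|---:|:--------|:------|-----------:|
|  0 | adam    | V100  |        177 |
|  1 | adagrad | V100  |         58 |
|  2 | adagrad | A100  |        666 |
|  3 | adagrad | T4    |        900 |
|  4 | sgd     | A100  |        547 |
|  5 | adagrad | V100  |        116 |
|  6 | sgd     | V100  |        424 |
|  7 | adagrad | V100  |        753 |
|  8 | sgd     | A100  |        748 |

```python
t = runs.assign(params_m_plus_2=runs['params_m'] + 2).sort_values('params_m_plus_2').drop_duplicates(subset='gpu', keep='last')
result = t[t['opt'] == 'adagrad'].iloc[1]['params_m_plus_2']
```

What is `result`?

add column params_m_plus_2 = runs['params_m'] + 2:
       opt   gpu  params_m  params_m_plus_2
0     adam  V100       177              179
1  adagrad  V100        58               60
2  adagrad  A100       666              668
3  adagrad    T4       900              902
4      sgd  A100       547              549
5  adagrad  V100       116              118
6      sgd  V100       424              426
7  adagrad  V100       753              755
8      sgd  A100       748              750
sort by params_m_plus_2:
       opt   gpu  params_m  params_m_plus_2
1  adagrad  V100        58               60
5  adagrad  V100       116              118
0     adam  V100       177              179
6      sgd  V100       424              426
4      sgd  A100       547              549
2  adagrad  A100       666              668
8      sgd  A100       748              750
7  adagrad  V100       753              755
3  adagrad    T4       900              902
drop duplicate gpu (keep=last):
       opt   gpu  params_m  params_m_plus_2
8      sgd  A100       748              750
7  adagrad  V100       753              755
3  adagrad    T4       900              902
filter rows where opt == 'adagrad':
       opt   gpu  params_m  params_m_plus_2
7  adagrad  V100       753              755
3  adagrad    T4       900              902
Then the value at position 1, column 'params_m_plus_2': 902

902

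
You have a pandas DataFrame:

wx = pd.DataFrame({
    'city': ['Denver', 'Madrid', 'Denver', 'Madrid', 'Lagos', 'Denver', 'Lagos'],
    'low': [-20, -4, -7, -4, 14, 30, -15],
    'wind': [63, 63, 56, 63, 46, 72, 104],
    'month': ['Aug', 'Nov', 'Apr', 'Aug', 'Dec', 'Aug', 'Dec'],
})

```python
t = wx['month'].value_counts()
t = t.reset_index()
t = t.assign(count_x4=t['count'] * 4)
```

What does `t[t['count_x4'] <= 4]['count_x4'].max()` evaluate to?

value_counts of month:
month
Aug    3
Dec    2
Nov    1
Apr    1
Name: count, dtype: int64
reset_index():
  month  count
0   Aug      3
1   Dec      2
2   Nov      1
3   Apr      1
add column count_x4 = t['count'] * 4:
  month  count  count_x4
0   Aug      3        12
1   Dec      2         8
2   Nov      1         4
3   Apr      1         4
filter rows where count_x4 <= 4:
  month  count  count_x4
2   Nov      1         4
3   Apr      1         4
The max of column 'count_x4' is 4.

4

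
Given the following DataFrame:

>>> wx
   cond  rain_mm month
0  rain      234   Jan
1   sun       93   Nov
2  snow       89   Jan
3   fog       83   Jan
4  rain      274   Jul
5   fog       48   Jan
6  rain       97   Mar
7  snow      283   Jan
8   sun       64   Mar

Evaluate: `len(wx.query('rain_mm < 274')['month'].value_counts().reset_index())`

filter rows where rain_mm < 274:
   cond  rain_mm month
0  rain      234   Jan
1   sun       93   Nov
2  snow       89   Jan
3   fog       83   Jan
5   fog       48   Jan
6  rain       97   Mar
8   sun       64   Mar
value_counts of month:
month
Jan    4
Mar    2
Nov    1
Name: count, dtype: int64
reset_index():
  month  count
0   Jan      4
1   Mar      2
2   Nov      1
Then the number of rows: 3

3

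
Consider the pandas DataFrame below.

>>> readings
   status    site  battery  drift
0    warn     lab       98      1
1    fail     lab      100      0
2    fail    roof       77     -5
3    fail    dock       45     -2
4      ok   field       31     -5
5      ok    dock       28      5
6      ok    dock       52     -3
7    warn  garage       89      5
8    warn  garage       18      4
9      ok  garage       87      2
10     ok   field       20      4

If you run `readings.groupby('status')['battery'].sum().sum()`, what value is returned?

645

group by status, sum of battery:
status
fail    222
ok      218
warn    205
Name: battery, dtype: int64
So sum() = 645.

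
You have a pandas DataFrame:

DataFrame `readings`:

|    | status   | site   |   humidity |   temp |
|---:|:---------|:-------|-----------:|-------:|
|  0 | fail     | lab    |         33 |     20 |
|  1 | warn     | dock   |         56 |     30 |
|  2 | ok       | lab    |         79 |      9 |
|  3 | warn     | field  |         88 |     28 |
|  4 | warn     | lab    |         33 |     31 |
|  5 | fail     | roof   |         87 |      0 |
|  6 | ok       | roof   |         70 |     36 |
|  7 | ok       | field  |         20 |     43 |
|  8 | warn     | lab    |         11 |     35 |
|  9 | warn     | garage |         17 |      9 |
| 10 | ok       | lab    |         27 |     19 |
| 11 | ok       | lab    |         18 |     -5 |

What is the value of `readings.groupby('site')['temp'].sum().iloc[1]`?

71

group by site, sum of temp:
site
dock       30
field      71
garage      9
lab       109
roof       36
Name: temp, dtype: int64
Finally, value at position 1 = 71.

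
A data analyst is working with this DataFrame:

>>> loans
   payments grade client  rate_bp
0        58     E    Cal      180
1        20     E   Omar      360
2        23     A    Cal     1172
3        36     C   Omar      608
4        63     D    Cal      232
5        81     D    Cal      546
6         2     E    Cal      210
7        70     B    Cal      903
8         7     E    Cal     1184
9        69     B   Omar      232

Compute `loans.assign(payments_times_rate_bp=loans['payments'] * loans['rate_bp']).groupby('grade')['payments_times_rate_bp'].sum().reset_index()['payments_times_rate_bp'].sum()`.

213252

add column payments_times_rate_bp = loans['payments'] * loans['rate_bp']:
   payments grade client  rate_bp  payments_times_rate_bp
0        58     E    Cal      180                   10440
1        20     E   Omar      360                    7200
2        23     A    Cal     1172                   26956
3        36     C   Omar      608                   21888
4        63     D    Cal      232                   14616
5        81     D    Cal      546                   44226
6         2     E    Cal      210                     420
7        70     B    Cal      903                   63210
8         7     E    Cal     1184                    8288
9        69     B   Omar      232                   16008
group by grade, sum of payments_times_rate_bp:
grade
A    26956
B    79218
C    21888
D    58842
E    26348
Name: payments_times_rate_bp, dtype: int64
reset_index():
  grade  payments_times_rate_bp
0     A                   26956
1     B                   79218
2     C                   21888
3     D                   58842
4     E                   26348
Finally, sum of column 'payments_times_rate_bp' = 213252.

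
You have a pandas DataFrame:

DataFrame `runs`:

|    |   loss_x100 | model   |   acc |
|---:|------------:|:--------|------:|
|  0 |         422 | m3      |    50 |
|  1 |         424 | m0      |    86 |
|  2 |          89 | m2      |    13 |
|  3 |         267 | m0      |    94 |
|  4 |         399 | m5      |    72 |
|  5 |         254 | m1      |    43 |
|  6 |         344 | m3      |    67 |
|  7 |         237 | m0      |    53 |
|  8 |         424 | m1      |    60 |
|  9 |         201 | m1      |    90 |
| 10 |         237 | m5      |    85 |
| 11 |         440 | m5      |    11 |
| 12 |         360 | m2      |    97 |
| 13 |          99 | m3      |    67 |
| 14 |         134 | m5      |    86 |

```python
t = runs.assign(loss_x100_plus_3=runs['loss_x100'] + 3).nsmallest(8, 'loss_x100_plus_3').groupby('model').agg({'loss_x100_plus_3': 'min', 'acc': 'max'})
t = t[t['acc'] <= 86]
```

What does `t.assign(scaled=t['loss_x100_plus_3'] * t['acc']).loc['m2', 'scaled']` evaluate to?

add column loss_x100_plus_3 = runs['loss_x100'] + 3:
    loss_x100 model  acc  loss_x100_plus_3
0         422    m3   50               425
1         424    m0   86               427
2          89    m2   13                92
3         267    m0   94               270
4         399    m5   72               402
5         254    m1   43               257
6         344    m3   67               347
7         237    m0   53               240
8         424    m1   60               427
9         201    m1   90               204
10        237    m5   85               240
11        440    m5   11               443
12        360    m2   97               363
13         99    m3   67               102
14        134    m5   86               137
take 8 rows with smallest loss_x100_plus_3:
    loss_x100 model  acc  loss_x100_plus_3
2          89    m2   13                92
13         99    m3   67               102
14        134    m5   86               137
9         201    m1   90               204
7         237    m0   53               240
10        237    m5   85               240
5         254    m1   43               257
3         267    m0   94               270
group by model: min(loss_x100_plus_3), max(acc):
       loss_x100_plus_3  acc
model                       
m0                  240   94
m1                  204   90
m2                   92   13
m3                  102   67
m5                  137   86
filter rows where acc <= 86:
       loss_x100_plus_3  acc
model                       
m2                   92   13
m3                  102   67
m5                  137   86
add column scaled = t['loss_x100_plus_3'] * t['acc']:
       loss_x100_plus_3  acc  scaled
model                               
m2                   92   13    1196
m3                  102   67    6834
m5                  137   86   11782

1196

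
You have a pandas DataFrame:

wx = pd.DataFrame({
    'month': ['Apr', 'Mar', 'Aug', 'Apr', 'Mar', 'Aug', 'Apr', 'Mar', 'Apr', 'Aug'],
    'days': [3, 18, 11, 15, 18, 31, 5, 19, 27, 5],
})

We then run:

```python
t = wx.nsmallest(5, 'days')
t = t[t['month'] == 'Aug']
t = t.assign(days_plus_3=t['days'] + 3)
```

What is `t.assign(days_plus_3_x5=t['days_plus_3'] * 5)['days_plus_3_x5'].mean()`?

take 5 rows with smallest days:
  month  days
0   Apr     3
6   Apr     5
9   Aug     5
2   Aug    11
3   Apr    15
filter rows where month == 'Aug':
  month  days
9   Aug     5
2   Aug    11
add column days_plus_3 = t['days'] + 3:
  month  days  days_plus_3
9   Aug     5            8
2   Aug    11           14
add column days_plus_3_x5 = t['days_plus_3'] * 5:
  month  days  days_plus_3  days_plus_3_x5
9   Aug     5            8              40
2   Aug    11           14              70
The mean of column 'days_plus_3_x5' is 55.0.

55.0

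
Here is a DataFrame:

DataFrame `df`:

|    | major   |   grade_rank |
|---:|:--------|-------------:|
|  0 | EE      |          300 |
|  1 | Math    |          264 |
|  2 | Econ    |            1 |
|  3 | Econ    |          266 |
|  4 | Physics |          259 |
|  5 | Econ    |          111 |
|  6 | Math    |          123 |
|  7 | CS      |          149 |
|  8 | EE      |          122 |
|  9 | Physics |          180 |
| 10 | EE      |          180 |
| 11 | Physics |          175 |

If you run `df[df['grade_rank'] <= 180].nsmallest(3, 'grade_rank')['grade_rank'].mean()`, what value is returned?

filter rows where grade_rank <= 180:
      major  grade_rank
2      Econ           1
5      Econ         111
6      Math         123
7        CS         149
8        EE         122
9   Physics         180
10       EE         180
11  Physics         175
take 3 rows with smallest grade_rank:
  major  grade_rank
2  Econ           1
5  Econ         111
8    EE         122
Hence 78.0.

78.0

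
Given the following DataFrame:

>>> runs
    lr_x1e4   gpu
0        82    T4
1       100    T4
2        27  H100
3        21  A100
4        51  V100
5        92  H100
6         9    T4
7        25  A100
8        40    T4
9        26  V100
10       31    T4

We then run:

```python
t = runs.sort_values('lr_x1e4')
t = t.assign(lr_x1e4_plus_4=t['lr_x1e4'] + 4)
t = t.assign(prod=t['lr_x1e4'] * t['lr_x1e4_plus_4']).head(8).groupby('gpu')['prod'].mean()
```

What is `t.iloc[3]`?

sort by lr_x1e4:
    lr_x1e4   gpu
6         9    T4
3        21  A100
7        25  A100
9        26  V100
2        27  H100
10       31    T4
8        40    T4
4        51  V100
0        82    T4
5        92  H100
1       100    T4
add column lr_x1e4_plus_4 = t['lr_x1e4'] + 4:
    lr_x1e4   gpu  lr_x1e4_plus_4
6         9    T4              13
3        21  A100              25
7        25  A100              29
9        26  V100              30
2        27  H100              31
10       31    T4              35
8        40    T4              44
4        51  V100              55
0        82    T4              86
5        92  H100              96
1       100    T4             104
add column prod = t['lr_x1e4'] * t['lr_x1e4_plus_4']:
    lr_x1e4   gpu  lr_x1e4_plus_4   prod
6         9    T4              13    117
3        21  A100              25    525
7        25  A100              29    725
9        26  V100              30    780
2        27  H100              31    837
10       31    T4              35   1085
8        40    T4              44   1760
4        51  V100              55   2805
0        82    T4              86   7052
5        92  H100              96   8832
1       100    T4             104  10400
take first 8 rows:
    lr_x1e4   gpu  lr_x1e4_plus_4  prod
6         9    T4              13   117
3        21  A100              25   525
7        25  A100              29   725
9        26  V100              30   780
2        27  H100              31   837
10       31    T4              35  1085
8        40    T4              44  1760
4        51  V100              55  2805
group by gpu, mean of prod:
gpu
A100     625.000000
H100     837.000000
T4       987.333333
V100    1792.500000
Name: prod, dtype: float64

1792.5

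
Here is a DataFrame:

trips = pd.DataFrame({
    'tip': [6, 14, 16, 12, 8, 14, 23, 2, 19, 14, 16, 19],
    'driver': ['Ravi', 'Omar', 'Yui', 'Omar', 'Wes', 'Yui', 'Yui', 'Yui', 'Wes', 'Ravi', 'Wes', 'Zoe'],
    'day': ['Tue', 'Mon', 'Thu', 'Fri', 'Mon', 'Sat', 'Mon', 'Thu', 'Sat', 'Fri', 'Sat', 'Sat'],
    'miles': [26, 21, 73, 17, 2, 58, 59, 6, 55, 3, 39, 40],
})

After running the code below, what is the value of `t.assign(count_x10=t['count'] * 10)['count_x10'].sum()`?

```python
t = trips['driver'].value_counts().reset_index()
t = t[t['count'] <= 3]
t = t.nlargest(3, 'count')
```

value_counts of driver:
driver
Yui     4
Wes     3
Ravi    2
Omar    2
Zoe     1
Name: count, dtype: int64
reset_index():
  driver  count
0    Yui      4
1    Wes      3
2   Ravi      2
3   Omar      2
4    Zoe      1
filter rows where count <= 3:
  driver  count
1    Wes      3
2   Ravi      2
3   Omar      2
4    Zoe      1
take 3 rows with largest count:
  driver  count
1    Wes      3
2   Ravi      2
3   Omar      2
add column count_x10 = t['count'] * 10:
  driver  count  count_x10
1    Wes      3         30
2   Ravi      2         20
3   Omar      2         20
Hence 70.

70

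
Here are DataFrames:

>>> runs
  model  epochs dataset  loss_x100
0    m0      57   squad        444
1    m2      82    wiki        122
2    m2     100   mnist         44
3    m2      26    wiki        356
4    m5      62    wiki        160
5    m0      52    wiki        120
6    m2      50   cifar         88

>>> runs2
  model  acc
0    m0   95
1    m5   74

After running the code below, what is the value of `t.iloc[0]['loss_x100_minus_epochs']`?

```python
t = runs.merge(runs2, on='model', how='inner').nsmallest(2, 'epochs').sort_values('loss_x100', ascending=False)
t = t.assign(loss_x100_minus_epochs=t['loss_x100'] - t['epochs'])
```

merge on 'model' (how='inner') → 3 rows:
  model  epochs dataset  loss_x100  acc
0    m0      57   squad        444   95
1    m5      62    wiki        160   74
2    m0      52    wiki        120   95
take 2 rows with smallest epochs:
  model  epochs dataset  loss_x100  acc
2    m0      52    wiki        120   95
0    m0      57   squad        444   95
sort by loss_x100 descending:
  model  epochs dataset  loss_x100  acc
0    m0      57   squad        444   95
2    m0      52    wiki        120   95
add column loss_x100_minus_epochs = t['loss_x100'] - t['epochs']:
  model  epochs dataset  loss_x100  acc  loss_x100_minus_epochs
0    m0      57   squad        444   95                     387
2    m0      52    wiki        120   95                      68
The value at position 0, column 'loss_x100_minus_epochs' is 387.

387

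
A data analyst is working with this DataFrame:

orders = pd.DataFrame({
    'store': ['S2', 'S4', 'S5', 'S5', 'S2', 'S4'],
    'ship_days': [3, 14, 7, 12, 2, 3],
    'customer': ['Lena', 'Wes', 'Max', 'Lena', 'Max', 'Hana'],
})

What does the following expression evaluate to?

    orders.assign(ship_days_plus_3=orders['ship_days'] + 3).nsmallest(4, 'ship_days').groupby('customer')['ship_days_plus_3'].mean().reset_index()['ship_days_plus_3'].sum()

add column ship_days_plus_3 = orders['ship_days'] + 3:
  store  ship_days customer  ship_days_plus_3
0    S2          3     Lena                 6
1    S4         14      Wes                17
2    S5          7      Max                10
3    S5         12     Lena                15
4    S2          2      Max                 5
5    S4          3     Hana                 6
take 4 rows with smallest ship_days:
  store  ship_days customer  ship_days_plus_3
4    S2          2      Max                 5
0    S2          3     Lena                 6
5    S4          3     Hana                 6
2    S5          7      Max                10
group by customer, mean of ship_days_plus_3:
customer
Hana    6.0
Lena    6.0
Max     7.5
Name: ship_days_plus_3, dtype: float64
reset_index():
  customer  ship_days_plus_3
0     Hana               6.0
1     Lena               6.0
2      Max               7.5
The sum of column 'ship_days_plus_3' is 19.5.

19.5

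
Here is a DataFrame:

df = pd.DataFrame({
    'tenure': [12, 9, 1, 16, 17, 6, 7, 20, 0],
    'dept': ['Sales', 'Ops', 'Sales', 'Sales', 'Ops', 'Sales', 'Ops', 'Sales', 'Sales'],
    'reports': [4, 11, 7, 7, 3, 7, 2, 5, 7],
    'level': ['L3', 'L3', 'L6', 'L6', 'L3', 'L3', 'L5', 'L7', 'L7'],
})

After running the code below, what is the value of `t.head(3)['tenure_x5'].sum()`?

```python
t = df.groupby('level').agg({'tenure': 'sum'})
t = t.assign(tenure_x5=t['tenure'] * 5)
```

group by level, sum of tenure:
       tenure
level        
L3         44
L5          7
L6         17
L7         20
add column tenure_x5 = t['tenure'] * 5:
       tenure  tenure_x5
level                   
L3         44        220
L5          7         35
L6         17         85
L7         20        100
take first 3 rows:
       tenure  tenure_x5
level                   
L3         44        220
L5          7         35
L6         17         85
Taking the sum of column 'tenure_x5' gives 340.

340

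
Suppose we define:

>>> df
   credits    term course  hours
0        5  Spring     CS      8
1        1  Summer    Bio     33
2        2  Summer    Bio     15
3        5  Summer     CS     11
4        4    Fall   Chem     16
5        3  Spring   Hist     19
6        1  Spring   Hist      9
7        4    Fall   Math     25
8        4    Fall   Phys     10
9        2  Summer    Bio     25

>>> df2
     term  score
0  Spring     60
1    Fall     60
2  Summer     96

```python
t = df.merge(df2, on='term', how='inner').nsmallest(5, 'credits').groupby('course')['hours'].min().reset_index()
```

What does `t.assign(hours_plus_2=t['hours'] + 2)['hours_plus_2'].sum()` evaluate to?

merge on 'term' (how='inner') → 10 rows:
   credits    term course  hours  score
0        5  Spring     CS      8     60
1        1  Summer    Bio     33     96
2        2  Summer    Bio     15     96
3        5  Summer     CS     11     96
4        4    Fall   Chem     16     60
5        3  Spring   Hist     19     60
6        1  Spring   Hist      9     60
7        4    Fall   Math     25     60
8        4    Fall   Phys     10     60
9        2  Summer    Bio     25     96
take 5 rows with smallest credits:
   credits    term course  hours  score
1        1  Summer    Bio     33     96
6        1  Spring   Hist      9     60
2        2  Summer    Bio     15     96
9        2  Summer    Bio     25     96
5        3  Spring   Hist     19     60
group by course, min of hours:
course
Bio     15
Hist     9
Name: hours, dtype: int64
reset_index():
  course  hours
0    Bio     15
1   Hist      9
add column hours_plus_2 = t['hours'] + 2:
  course  hours  hours_plus_2
0    Bio     15            17
1   Hist      9            11
Hence 28.

28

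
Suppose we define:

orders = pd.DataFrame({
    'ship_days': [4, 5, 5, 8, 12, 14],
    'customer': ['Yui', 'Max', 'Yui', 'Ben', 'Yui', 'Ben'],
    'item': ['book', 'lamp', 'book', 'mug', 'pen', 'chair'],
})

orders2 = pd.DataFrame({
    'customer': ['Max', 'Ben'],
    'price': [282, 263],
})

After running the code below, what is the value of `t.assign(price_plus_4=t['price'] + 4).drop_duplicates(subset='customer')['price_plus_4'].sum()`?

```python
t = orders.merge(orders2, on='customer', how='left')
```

553.0

merge on 'customer' (how='left') → 6 rows:
   ship_days customer   item  price
0          4      Yui   book    NaN
1          5      Max   lamp  282.0
2          5      Yui   book    NaN
3          8      Ben    mug  263.0
4         12      Yui    pen    NaN
5         14      Ben  chair  263.0
add column price_plus_4 = t['price'] + 4:
   ship_days customer   item  price  price_plus_4
0          4      Yui   book    NaN           NaN
1          5      Max   lamp  282.0         286.0
2          5      Yui   book    NaN           NaN
3          8      Ben    mug  263.0         267.0
4         12      Yui    pen    NaN           NaN
5         14      Ben  chair  263.0         267.0
drop duplicate customer (keep=first):
   ship_days customer  item  price  price_plus_4
0          4      Yui  book    NaN           NaN
1          5      Max  lamp  282.0         286.0
3          8      Ben   mug  263.0         267.0
The sum of column 'price_plus_4' is 553.0.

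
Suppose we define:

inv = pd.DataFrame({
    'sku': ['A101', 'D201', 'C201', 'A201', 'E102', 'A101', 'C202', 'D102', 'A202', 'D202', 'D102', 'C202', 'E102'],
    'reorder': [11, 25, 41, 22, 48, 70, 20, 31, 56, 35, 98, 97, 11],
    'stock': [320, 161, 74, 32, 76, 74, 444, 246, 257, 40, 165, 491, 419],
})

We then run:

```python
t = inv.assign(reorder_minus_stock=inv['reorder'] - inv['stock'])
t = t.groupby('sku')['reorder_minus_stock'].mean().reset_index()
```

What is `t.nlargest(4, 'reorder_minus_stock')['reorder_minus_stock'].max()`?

add column reorder_minus_stock = inv['reorder'] - inv['stock']:
     sku  reorder  stock  reorder_minus_stock
0   A101       11    320                 -309
1   D201       25    161                 -136
2   C201       41     74                  -33
3   A201       22     32                  -10
4   E102       48     76                  -28
5   A101       70     74                   -4
6   C202       20    444                 -424
7   D102       31    246                 -215
8   A202       56    257                 -201
9   D202       35     40                   -5
10  D102       98    165                  -67
11  C202       97    491                 -394
12  E102       11    419                 -408
group by sku, mean of reorder_minus_stock:
sku
A101   -156.5
A201    -10.0
A202   -201.0
C201    -33.0
C202   -409.0
D102   -141.0
D201   -136.0
D202     -5.0
E102   -218.0
Name: reorder_minus_stock, dtype: float64
reset_index():
    sku  reorder_minus_stock
0  A101               -156.5
1  A201                -10.0
2  A202               -201.0
3  C201                -33.0
4  C202               -409.0
5  D102               -141.0
6  D201               -136.0
7  D202                 -5.0
8  E102               -218.0
take 4 rows with largest reorder_minus_stock:
    sku  reorder_minus_stock
7  D202                 -5.0
1  A201                -10.0
3  C201                -33.0
6  D201               -136.0

-5.0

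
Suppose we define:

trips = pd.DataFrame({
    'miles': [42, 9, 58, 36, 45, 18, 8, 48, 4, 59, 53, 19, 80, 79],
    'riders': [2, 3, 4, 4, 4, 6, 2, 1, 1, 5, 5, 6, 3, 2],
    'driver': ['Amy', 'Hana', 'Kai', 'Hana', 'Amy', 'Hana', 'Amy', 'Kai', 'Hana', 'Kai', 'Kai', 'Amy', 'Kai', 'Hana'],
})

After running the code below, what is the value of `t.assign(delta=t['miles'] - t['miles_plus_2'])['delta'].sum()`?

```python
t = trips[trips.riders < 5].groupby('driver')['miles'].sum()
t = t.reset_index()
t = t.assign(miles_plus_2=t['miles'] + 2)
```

-6

filter rows where riders < 5:
    miles  riders driver
0      42       2    Amy
1       9       3   Hana
2      58       4    Kai
3      36       4   Hana
4      45       4    Amy
6       8       2    Amy
7      48       1    Kai
8       4       1   Hana
12     80       3    Kai
13     79       2   Hana
group by driver, sum of miles:
driver
Amy      95
Hana    128
Kai     186
Name: miles, dtype: int64
reset_index():
  driver  miles
0    Amy     95
1   Hana    128
2    Kai    186
add column miles_plus_2 = t['miles'] + 2:
  driver  miles  miles_plus_2
0    Amy     95            97
1   Hana    128           130
2    Kai    186           188
add column delta = t['miles'] - t['miles_plus_2']:
  driver  miles  miles_plus_2  delta
0    Amy     95            97     -2
1   Hana    128           130     -2
2    Kai    186           188     -2
Then the sum of column 'delta': -6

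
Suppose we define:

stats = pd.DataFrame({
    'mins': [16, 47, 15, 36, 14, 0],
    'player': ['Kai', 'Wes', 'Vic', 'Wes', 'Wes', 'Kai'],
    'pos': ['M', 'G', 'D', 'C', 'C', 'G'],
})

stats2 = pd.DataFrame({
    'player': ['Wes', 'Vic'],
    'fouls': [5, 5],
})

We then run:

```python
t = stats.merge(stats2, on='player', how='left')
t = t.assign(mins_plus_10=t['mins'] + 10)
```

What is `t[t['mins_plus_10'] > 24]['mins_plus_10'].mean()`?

38.5

merge on 'player' (how='left') → 6 rows:
   mins player pos  fouls
0    16    Kai   M    NaN
1    47    Wes   G    5.0
2    15    Vic   D    5.0
3    36    Wes   C    5.0
4    14    Wes   C    5.0
5     0    Kai   G    NaN
add column mins_plus_10 = t['mins'] + 10:
   mins player pos  fouls  mins_plus_10
0    16    Kai   M    NaN            26
1    47    Wes   G    5.0            57
2    15    Vic   D    5.0            25
3    36    Wes   C    5.0            46
4    14    Wes   C    5.0            24
5     0    Kai   G    NaN            10
filter rows where mins_plus_10 > 24:
   mins player pos  fouls  mins_plus_10
0    16    Kai   M    NaN            26
1    47    Wes   G    5.0            57
2    15    Vic   D    5.0            25
3    36    Wes   C    5.0            46
Finally, mean of column 'mins_plus_10' = 38.5.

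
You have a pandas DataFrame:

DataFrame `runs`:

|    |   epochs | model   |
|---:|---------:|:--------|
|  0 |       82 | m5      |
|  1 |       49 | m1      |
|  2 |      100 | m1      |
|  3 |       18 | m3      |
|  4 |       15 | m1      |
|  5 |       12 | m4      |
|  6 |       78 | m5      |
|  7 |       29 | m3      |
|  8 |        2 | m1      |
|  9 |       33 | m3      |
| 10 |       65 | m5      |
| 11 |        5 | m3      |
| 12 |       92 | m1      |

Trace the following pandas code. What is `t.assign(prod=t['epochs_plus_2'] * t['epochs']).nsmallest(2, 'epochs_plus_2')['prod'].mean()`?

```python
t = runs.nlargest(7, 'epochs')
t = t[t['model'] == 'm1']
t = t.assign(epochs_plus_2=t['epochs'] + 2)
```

take 7 rows with largest epochs:
    epochs model
2      100    m1
12      92    m1
0       82    m5
6       78    m5
10      65    m5
1       49    m1
9       33    m3
filter rows where model == 'm1':
    epochs model
2      100    m1
12      92    m1
1       49    m1
add column epochs_plus_2 = t['epochs'] + 2:
    epochs model  epochs_plus_2
2      100    m1            102
12      92    m1             94
1       49    m1             51
add column prod = t['epochs_plus_2'] * t['epochs']:
    epochs model  epochs_plus_2   prod
2      100    m1            102  10200
12      92    m1             94   8648
1       49    m1             51   2499
take 2 rows with smallest epochs_plus_2:
    epochs model  epochs_plus_2  prod
1       49    m1             51  2499
12      92    m1             94  8648
The mean of column 'prod' is 5573.5.

5573.5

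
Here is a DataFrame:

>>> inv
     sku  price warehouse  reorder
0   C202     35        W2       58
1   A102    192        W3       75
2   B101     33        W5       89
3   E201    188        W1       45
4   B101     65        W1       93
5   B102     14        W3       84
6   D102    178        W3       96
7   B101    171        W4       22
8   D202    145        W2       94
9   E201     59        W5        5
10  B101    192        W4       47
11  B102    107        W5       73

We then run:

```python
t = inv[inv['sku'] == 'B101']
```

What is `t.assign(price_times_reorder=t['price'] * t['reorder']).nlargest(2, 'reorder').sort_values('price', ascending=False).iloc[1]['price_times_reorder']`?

filter rows where sku == 'B101':
     sku  price warehouse  reorder
2   B101     33        W5       89
4   B101     65        W1       93
7   B101    171        W4       22
10  B101    192        W4       47
add column price_times_reorder = t['price'] * t['reorder']:
     sku  price warehouse  reorder  price_times_reorder
2   B101     33        W5       89                 2937
4   B101     65        W1       93                 6045
7   B101    171        W4       22                 3762
10  B101    192        W4       47                 9024
take 2 rows with largest reorder:
    sku  price warehouse  reorder  price_times_reorder
4  B101     65        W1       93                 6045
2  B101     33        W5       89                 2937
sort by price descending:
    sku  price warehouse  reorder  price_times_reorder
4  B101     65        W1       93                 6045
2  B101     33        W5       89                 2937
Hence 2937.

2937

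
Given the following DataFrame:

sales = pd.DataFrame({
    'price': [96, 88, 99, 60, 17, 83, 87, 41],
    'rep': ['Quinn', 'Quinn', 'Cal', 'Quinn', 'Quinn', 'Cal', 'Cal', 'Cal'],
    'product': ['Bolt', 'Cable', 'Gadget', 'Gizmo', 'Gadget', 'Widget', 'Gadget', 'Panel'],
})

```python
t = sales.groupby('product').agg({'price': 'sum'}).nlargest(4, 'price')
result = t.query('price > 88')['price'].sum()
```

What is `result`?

group by product, sum of price:
         price
product       
Bolt        96
Cable       88
Gadget     203
Gizmo       60
Panel       41
Widget      83
take 4 rows with largest price:
         price
product       
Gadget     203
Bolt        96
Cable       88
Widget      83
filter rows where price > 88:
         price
product       
Gadget     203
Bolt        96

299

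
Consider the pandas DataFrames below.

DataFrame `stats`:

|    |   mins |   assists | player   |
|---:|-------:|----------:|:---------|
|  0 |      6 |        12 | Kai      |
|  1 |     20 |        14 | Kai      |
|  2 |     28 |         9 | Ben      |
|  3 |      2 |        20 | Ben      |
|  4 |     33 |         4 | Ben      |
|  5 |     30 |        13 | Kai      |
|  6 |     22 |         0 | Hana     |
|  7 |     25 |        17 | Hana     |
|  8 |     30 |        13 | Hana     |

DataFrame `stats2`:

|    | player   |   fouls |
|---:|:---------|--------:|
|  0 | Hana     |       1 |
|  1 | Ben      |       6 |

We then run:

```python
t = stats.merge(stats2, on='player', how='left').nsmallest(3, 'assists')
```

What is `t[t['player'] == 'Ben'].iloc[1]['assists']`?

9

merge on 'player' (how='left') → 9 rows:
   mins  assists player  fouls
0     6       12    Kai    NaN
1    20       14    Kai    NaN
2    28        9    Ben    6.0
3     2       20    Ben    6.0
4    33        4    Ben    6.0
5    30       13    Kai    NaN
6    22        0   Hana    1.0
7    25       17   Hana    1.0
8    30       13   Hana    1.0
take 3 rows with smallest assists:
   mins  assists player  fouls
6    22        0   Hana    1.0
4    33        4    Ben    6.0
2    28        9    Ben    6.0
filter rows where player == 'Ben':
   mins  assists player  fouls
4    33        4    Ben    6.0
2    28        9    Ben    6.0
Finally, value at position 1, column 'assists' = 9.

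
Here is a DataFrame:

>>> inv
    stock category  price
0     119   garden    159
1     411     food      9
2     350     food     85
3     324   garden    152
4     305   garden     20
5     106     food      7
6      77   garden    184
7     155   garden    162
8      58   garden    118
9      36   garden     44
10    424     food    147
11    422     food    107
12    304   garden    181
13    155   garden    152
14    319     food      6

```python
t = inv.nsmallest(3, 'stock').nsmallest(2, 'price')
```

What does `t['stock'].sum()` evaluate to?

take 3 rows with smallest stock:
   stock category  price
9     36   garden     44
8     58   garden    118
6     77   garden    184
take 2 rows with smallest price:
   stock category  price
9     36   garden     44
8     58   garden    118
The sum of column 'stock' is 94.

94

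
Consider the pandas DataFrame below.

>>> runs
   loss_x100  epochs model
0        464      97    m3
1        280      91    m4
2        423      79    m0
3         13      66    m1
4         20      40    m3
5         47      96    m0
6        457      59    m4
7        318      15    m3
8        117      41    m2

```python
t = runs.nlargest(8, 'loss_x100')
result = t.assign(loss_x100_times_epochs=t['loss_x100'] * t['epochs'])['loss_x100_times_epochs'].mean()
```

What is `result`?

take 8 rows with largest loss_x100:
   loss_x100  epochs model
0        464      97    m3
6        457      59    m4
2        423      79    m0
7        318      15    m3
1        280      91    m4
8        117      41    m2
5         47      96    m0
4         20      40    m3
add column loss_x100_times_epochs = t['loss_x100'] * t['epochs']:
   loss_x100  epochs model  loss_x100_times_epochs
0        464      97    m3                   45008
6        457      59    m4                   26963
2        423      79    m0                   33417
7        318      15    m3                    4770
1        280      91    m4                   25480
8        117      41    m2                    4797
5         47      96    m0                    4512
4         20      40    m3                     800

18218.375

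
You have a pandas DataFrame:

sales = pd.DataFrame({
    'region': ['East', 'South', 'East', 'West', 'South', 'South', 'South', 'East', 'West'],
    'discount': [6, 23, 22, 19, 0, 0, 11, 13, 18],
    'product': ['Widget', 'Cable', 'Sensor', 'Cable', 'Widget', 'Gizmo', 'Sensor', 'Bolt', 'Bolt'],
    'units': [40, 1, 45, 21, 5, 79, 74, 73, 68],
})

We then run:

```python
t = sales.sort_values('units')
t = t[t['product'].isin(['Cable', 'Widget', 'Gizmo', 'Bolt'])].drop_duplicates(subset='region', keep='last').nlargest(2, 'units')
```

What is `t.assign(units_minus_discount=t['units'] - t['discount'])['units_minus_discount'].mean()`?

sort by units:
  region  discount product  units
1  South        23   Cable      1
4  South         0  Widget      5
3   West        19   Cable     21
0   East         6  Widget     40
2   East        22  Sensor     45
8   West        18    Bolt     68
7   East        13    Bolt     73
6  South        11  Sensor     74
5  South         0   Gizmo     79
filter rows where product in ['Cable', 'Widget', 'Gizmo', 'Bolt']:
  region  discount product  units
1  South        23   Cable      1
4  South         0  Widget      5
3   West        19   Cable     21
0   East         6  Widget     40
8   West        18    Bolt     68
7   East        13    Bolt     73
5  South         0   Gizmo     79
drop duplicate region (keep=last):
  region  discount product  units
8   West        18    Bolt     68
7   East        13    Bolt     73
5  South         0   Gizmo     79
take 2 rows with largest units:
  region  discount product  units
5  South         0   Gizmo     79
7   East        13    Bolt     73
add column units_minus_discount = t['units'] - t['discount']:
  region  discount product  units  units_minus_discount
5  South         0   Gizmo     79                    79
7   East        13    Bolt     73                    60
mean of column 'units_minus_discount' → 69.5

69.5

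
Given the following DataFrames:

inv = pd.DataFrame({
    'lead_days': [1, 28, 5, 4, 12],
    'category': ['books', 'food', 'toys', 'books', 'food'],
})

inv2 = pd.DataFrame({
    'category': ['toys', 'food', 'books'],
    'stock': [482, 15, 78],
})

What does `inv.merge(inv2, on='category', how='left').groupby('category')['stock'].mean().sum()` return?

merge on 'category' (how='left') → 5 rows:
   lead_days category  stock
0          1    books     78
1         28     food     15
2          5     toys    482
3          4    books     78
4         12     food     15
group by category, mean of stock:
category
books     78.0
food      15.0
toys     482.0
Name: stock, dtype: float64

575.0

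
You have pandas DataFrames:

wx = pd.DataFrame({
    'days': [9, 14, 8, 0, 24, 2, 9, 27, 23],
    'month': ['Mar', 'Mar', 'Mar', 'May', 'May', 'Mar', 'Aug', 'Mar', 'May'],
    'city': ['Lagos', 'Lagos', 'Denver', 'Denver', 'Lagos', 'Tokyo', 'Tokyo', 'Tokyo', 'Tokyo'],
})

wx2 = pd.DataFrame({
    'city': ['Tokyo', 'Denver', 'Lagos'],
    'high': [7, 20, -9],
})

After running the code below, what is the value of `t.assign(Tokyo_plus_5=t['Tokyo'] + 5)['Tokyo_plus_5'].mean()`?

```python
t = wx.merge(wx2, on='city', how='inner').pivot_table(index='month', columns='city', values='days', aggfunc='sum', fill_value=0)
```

merge on 'city' (how='inner') → 9 rows:
   days month    city  high
0     9   Mar   Lagos    -9
1    14   Mar   Lagos    -9
2     8   Mar  Denver    20
3     0   May  Denver    20
4    24   May   Lagos    -9
5     2   Mar   Tokyo     7
6     9   Aug   Tokyo     7
7    27   Mar   Tokyo     7
8    23   May   Tokyo     7
pivot: rows=month, cols=city, sum(days):
city   Denver  Lagos  Tokyo
month                      
Aug         0      0      9
Mar         8     23     29
May         0     24     23
add column Tokyo_plus_5 = t['Tokyo'] + 5:
city   Denver  Lagos  Tokyo  Tokyo_plus_5
month                                    
Aug         0      0      9            14
Mar         8     23     29            34
May         0     24     23            28
Finally, mean of column 'Tokyo_plus_5' = 25.3333333333.

25.3333333333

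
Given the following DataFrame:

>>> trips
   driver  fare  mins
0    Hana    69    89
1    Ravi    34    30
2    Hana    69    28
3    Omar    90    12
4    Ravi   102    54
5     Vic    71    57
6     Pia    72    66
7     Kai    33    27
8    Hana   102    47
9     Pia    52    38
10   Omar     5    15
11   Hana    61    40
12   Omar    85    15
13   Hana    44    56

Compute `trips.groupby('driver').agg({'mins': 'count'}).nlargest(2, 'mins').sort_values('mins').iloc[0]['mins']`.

3

group by driver, count of mins:
        mins
driver      
Hana       5
Kai        1
Omar       3
Pia        2
Ravi       2
Vic        1
take 2 rows with largest mins:
        mins
driver      
Hana       5
Omar       3
sort by mins:
        mins
driver      
Omar       3
Hana       5
Reading off the value at position 0, column 'mins', we get 3.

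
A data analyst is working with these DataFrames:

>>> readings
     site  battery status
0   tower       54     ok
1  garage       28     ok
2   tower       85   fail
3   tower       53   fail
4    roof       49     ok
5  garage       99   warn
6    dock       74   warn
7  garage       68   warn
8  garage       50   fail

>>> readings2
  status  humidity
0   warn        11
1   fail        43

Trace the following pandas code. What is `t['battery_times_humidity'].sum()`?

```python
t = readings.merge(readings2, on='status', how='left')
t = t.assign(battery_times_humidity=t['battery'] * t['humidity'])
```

10735.0

merge on 'status' (how='left') → 9 rows:
     site  battery status  humidity
0   tower       54     ok       NaN
1  garage       28     ok       NaN
2   tower       85   fail      43.0
3   tower       53   fail      43.0
4    roof       49     ok       NaN
5  garage       99   warn      11.0
6    dock       74   warn      11.0
7  garage       68   warn      11.0
8  garage       50   fail      43.0
add column battery_times_humidity = t['battery'] * t['humidity']:
     site  battery status  humidity  battery_times_humidity
0   tower       54     ok       NaN                     NaN
1  garage       28     ok       NaN                     NaN
2   tower       85   fail      43.0                  3655.0
3   tower       53   fail      43.0                  2279.0
4    roof       49     ok       NaN                     NaN
5  garage       99   warn      11.0                  1089.0
6    dock       74   warn      11.0                   814.0
7  garage       68   warn      11.0                   748.0
8  garage       50   fail      43.0                  2150.0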